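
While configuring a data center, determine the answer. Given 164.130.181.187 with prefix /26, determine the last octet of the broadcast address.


Given: IP = 164.130.181.187, prefix = /26
Host bits = 32 - 26 = 6
Network last octet = 187 AND mask = 128
Host part size = 2^6 - 1 = 63
Broadcast last octet = 128 OR 63 = 191

191


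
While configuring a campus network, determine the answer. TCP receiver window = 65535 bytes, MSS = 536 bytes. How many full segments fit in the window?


Given: RWND = 65535 bytes, MSS = 536 bytes
Full segments = floor(RWND / MSS)
Full segments = floor(65535 / 536)
Full segments = floor(122.2668) = 122

122


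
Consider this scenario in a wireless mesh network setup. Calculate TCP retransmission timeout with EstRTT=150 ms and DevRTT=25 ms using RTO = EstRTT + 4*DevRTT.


Given: EstRTT = 150 ms, DevRTT = 25 ms
Timeout = EstRTT + 4 * DevRTT
4 * DevRTT = 4 * 25 = 100
Timeout = 150 + 100 = 250 ms

250


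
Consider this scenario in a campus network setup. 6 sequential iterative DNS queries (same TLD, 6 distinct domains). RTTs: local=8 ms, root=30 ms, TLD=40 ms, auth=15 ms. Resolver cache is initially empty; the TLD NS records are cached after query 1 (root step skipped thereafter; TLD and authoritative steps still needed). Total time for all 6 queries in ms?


Lookup 1 (cold cache): local + root + TLD + auth = 8 + 30 + 40 + 15 = 93 ms
Lookups 2..6 (TLD NS cached -> skip root; new domain -> still ask TLD and auth): local + TLD + auth = 8 + 40 + 15 = 63 ms each
Remaining 5 lookups: 5 * 63 = 315 ms
Total = 93 + 315 = 408 ms

408


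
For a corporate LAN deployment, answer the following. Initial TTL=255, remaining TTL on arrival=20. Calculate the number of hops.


Given: initial TTL = 255, received TTL = 20
Hops = initial TTL - received TTL
Hops = 255 - 20 = 235

235


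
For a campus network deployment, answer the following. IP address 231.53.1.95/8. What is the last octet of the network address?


Given: IP = 231.53.1.95, prefix = /8
Subnet mask = 255.0.0.0
Last octet of IP: 95
Last octet of mask: 0
Network last octet = 95 AND 0 = 0

0


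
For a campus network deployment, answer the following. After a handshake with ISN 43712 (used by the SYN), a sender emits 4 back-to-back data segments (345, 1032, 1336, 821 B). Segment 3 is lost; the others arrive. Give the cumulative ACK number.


SYN uses sequence number 43712; first data byte = ISN + 1 = 43713.
Segment 1: SEQ = 43713, len = 345 B, covers [43713, 44057]
Segment 2: SEQ = 44058, len = 1032 B, covers [44058, 45089]
Segment 3: SEQ = 45090, len = 1336 B, covers [45090, 46425] [LOST]
Segment 4: SEQ = 46426, len = 821 B, covers [46426, 47246]
In-order data received: bytes [43713, 45089] (segments 1..2).
Segment 3 missing -> gap begins at byte 45090; later segments buffered out of order.
Cumulative ACK = next expected in-order byte = 43713 + 345 + 1032 = 45090

45090


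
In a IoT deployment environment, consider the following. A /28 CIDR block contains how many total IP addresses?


Given: CIDR prefix /28
Host bits = 32 - 28 = 4
Total addresses = 2^4 = 16

16


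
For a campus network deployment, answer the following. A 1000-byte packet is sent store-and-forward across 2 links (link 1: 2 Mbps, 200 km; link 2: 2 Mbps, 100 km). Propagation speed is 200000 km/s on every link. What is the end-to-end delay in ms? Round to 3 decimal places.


Packet = 1000 bytes = 8000 bits. Store-and-forward: sum (t_trans + t_prop) per link.
Link 1: t_trans = 8000/(2*10^6) s = 4.0000 ms; t_prop = 200/200000 s = 1.0000 ms; subtotal = 5.0000 ms
Link 2: t_trans = 8000/(2*10^6) s = 4.0000 ms; t_prop = 100/200000 s = 0.5000 ms; subtotal = 4.5000 ms
End-to-end = 5.0000 + 4.5000 = 9.5000 ms -> 9.500 ms (3 dp)

9.500


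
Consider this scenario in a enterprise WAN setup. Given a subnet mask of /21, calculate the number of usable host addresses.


Given: subnet mask /21
Host bits = 32 - 21 = 11
Total addresses = 2^11 = 2048
Usable hosts = 2048 - 2 (network + broadcast) = 2046

2046


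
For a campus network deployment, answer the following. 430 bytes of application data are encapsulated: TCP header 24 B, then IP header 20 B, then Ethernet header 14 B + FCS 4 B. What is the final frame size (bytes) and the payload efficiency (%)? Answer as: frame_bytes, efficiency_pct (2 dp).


TCP segment = 430 + 24 = 454 B
IP packet = 454 + 20 = 474 B
Ethernet frame = 474 + 14 + 4 = 492 B
Efficiency = app / frame = 430 / 492 = 0.873984 = 87.3984% -> 87.40% (2 dp)

492, 87.40


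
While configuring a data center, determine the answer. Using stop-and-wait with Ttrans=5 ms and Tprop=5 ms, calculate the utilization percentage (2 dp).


Given: Ttrans = 5 ms, Tprop = 5 ms
RTT = 2 * Tprop = 2 * 5 = 10 ms
U = Ttrans / (Ttrans + RTT)
U = 5 / (5 + 10)
U = 5 / 15 = 0.333333
U% = 33.33%

33.33


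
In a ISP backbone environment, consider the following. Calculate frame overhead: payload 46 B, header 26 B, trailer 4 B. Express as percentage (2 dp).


Given: payload = 46 B, header = 26 B, trailer = 4 B
Overhead bytes = header + trailer = 26 + 4 = 30
Total frame = payload + overhead = 46 + 30 = 76
Overhead % = 30 / 76 * 100 = 39.4737% -> 39.47% (2 dp)

39.47


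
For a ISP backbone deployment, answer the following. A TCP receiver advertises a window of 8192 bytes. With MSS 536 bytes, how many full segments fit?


Given: RWND = 8192 bytes, MSS = 536 bytes
Full segments = floor(RWND / MSS)
Full segments = floor(8192 / 536)
Full segments = floor(15.2836) = 15

15


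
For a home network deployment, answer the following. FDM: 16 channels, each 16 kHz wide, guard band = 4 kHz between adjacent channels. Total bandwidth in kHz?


Given: 16 channels, 16 kHz each, guard = 4 kHz
Channel bandwidth = 16 * 16 = 256 kHz
Guard bands = 15 gaps * 4 kHz = 60 kHz
Total = 256 + 60 = 316 kHz

316


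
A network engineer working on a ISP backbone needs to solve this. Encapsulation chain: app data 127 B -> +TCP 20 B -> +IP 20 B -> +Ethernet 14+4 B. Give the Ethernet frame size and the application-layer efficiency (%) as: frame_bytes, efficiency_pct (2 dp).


TCP segment = 127 + 20 = 147 B
IP packet = 147 + 20 = 167 B
Ethernet frame = 167 + 14 + 4 = 185 B
Efficiency = app / frame = 127 / 185 = 0.686486 = 68.6486% -> 68.65% (2 dp)

185, 68.65


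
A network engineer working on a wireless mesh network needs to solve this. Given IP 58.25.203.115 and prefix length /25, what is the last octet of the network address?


Given: IP = 58.25.203.115, prefix = /25
Subnet mask = 255.255.255.128
Last octet of IP: 115
Last octet of mask: 128
Network last octet = 115 AND 128 = 0

0


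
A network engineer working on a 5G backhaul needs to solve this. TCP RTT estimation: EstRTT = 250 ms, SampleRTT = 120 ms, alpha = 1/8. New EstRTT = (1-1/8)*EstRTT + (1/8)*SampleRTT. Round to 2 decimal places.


Given: EstRTT = 250 ms, SampleRTT = 120 ms, alpha = 1/8
New EstRTT = (1 - alpha) * EstRTT + alpha * SampleRTT
(7/8) * 250 = 218.75
(1/8) * 120 = 15
New EstRTT = 218.75 + 15 = 233.75 ms -> 233.75 ms (2 dp)

233.75


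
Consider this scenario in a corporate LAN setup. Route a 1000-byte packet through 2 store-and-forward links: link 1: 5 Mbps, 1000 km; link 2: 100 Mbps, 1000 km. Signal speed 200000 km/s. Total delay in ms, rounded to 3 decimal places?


Packet = 1000 bytes = 8000 bits. Store-and-forward: sum (t_trans + t_prop) per link.
Link 1: t_trans = 8000/(5*10^6) s = 1.6000 ms; t_prop = 1000/200000 s = 5.0000 ms; subtotal = 6.6000 ms
Link 2: t_trans = 8000/(100*10^6) s = 0.0800 ms; t_prop = 1000/200000 s = 5.0000 ms; subtotal = 5.0800 ms
End-to-end = 6.6000 + 5.0800 = 11.6800 ms -> 11.680 ms (3 dp)

11.680


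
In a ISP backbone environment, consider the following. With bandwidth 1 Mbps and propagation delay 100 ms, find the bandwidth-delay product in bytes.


Given: bandwidth = 1 Mbps, delay = 100 ms
BDP in bits = 1 * 10^6 * 100 / 1000
BDP in bits = 100000
BDP in bytes = 100000 / 8 = 12500

12500


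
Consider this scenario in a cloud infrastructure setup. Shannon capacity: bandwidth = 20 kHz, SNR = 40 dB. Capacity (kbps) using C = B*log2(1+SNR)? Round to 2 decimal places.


Given: B = 20 kHz, SNR = 40 dB
SNR linear = 10^(40/10) = 10000
1 + SNR = 10001
log2(10001) = 13.2878566418
C = 20 * 1000 * 13.2878566418 = 265757.1328 bps
C = 265.757133 kbps -> 265.76 kbps (2 dp)

265.76


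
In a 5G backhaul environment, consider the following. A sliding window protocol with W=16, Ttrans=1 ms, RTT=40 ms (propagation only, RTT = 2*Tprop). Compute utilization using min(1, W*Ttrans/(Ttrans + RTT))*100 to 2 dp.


Given: W = 16, Ttrans = 1 ms, RTT = 40 ms (= 2 * Tprop, Tprop = 20 ms)
Cycle time = Ttrans + RTT = 1 + 40 = 41 ms (first packet sent until its ACK returns)
W * Ttrans = 16 * 1 = 16 ms of sending per cycle
W * Ttrans / (Ttrans + RTT) = 16 / 41 = 0.390244
U = min(1, 0.390244) = 0.390244
U% = 39.02%

39.02


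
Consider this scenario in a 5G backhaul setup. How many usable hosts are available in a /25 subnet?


Given: subnet mask /25
Host bits = 32 - 25 = 7
Total addresses = 2^7 = 128
Usable hosts = 128 - 2 (network + broadcast) = 126

126


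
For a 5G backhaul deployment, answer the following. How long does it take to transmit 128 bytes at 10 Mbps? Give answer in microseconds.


Given: packet = 128 bytes, bandwidth = 10 Mbps
Packet in bits = 128 * 8 = 1024 bits
Bandwidth = 10 * 10^6 = 10000000 bps
Time = 1024 / 10000000 seconds
Time in us = 1024 * 10^6 / 10000000 = 102.4

102.4


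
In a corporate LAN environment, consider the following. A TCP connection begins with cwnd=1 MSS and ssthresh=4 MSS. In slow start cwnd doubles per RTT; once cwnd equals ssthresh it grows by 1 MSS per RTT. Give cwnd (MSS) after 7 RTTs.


RTT 0: cwnd = 1 MSS (initial)
RTT 1: cwnd = 2 MSS (slow start, doubled)
RTT 2: cwnd = 4 MSS (slow start, doubled)
RTT 3: cwnd = 5 MSS (congestion avoidance, +1)
RTT 4: cwnd = 6 MSS (congestion avoidance, +1)
RTT 5: cwnd = 7 MSS (congestion avoidance, +1)
RTT 6: cwnd = 8 MSS (congestion avoidance, +1)
RTT 7: cwnd = 9 MSS (congestion avoidance, +1)

9


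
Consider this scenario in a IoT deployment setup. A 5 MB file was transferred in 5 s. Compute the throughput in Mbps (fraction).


Given: file = 5 MB, time = 5 s
File in Mb = 5 * 8 = 40 Mb
Throughput = 40 / 5 Mbps
Throughput = 8 Mbps

8


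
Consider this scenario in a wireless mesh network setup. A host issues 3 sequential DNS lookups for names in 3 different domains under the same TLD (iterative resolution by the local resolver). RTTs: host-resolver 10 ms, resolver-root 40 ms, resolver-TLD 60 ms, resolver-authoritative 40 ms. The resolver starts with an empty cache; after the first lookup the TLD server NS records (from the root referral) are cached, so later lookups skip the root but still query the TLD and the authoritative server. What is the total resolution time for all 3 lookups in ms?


Lookup 1 (cold cache): local + root + TLD + auth = 10 + 40 + 60 + 40 = 150 ms
Lookups 2..3 (TLD NS cached -> skip root; new domain -> still ask TLD and auth): local + TLD + auth = 10 + 60 + 40 = 110 ms each
Remaining 2 lookups: 2 * 110 = 220 ms
Total = 150 + 220 = 370 ms

370


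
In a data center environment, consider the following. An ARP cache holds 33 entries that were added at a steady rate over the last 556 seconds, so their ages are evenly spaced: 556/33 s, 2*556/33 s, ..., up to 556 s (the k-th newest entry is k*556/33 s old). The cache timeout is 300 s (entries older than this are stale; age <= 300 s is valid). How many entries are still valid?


Ages are k * 556/33 s for k = 1..33 (spacing = 16.8485 s).
Entry k is valid iff k * 556/33 <= 300 iff k <= 33 * 300 / 556 = 17.8058
n_valid = floor(17.8058) = 17
(n_stale = 33 - 17 = 16)

17


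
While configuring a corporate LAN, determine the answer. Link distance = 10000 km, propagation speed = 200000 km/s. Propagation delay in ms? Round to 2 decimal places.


Given: distance = 10000 km, speed = 200000 km/s
Delay = distance / speed = 10000 / 200000 seconds
Delay in ms = 10000 * 1000 / 200000
Delay = 50.0000 ms
Rounded to 2 dp = 50.00 ms

50.00


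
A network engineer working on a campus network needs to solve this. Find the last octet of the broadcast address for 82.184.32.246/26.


Given: IP = 82.184.32.246, prefix = /26
Host bits = 32 - 26 = 6
Network last octet = 246 AND mask = 192
Host part size = 2^6 - 1 = 63
Broadcast last octet = 192 OR 63 = 255

255


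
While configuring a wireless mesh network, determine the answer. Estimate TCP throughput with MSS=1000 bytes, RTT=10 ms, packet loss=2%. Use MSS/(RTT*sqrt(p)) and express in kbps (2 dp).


Given: MSS = 1000 bytes, RTT = 10 ms, loss = 2%
RTT in seconds = 10 / 1000 = 0.01
Loss rate = 2% = 0.02
sqrt(loss) = sqrt(0.02) = 0.141421356237
Throughput (bytes/s) = 1000 / (0.01 * 0.141421356237) = 707106.7812
Throughput (kbps) = 707106.7812 * 8 / 1000 = 5656.854249 -> 5656.85 kbps (2 dp)

5656.85


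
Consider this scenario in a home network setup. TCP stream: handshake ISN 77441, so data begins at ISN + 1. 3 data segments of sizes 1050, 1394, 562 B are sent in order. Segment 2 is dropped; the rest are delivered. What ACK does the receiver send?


SYN uses sequence number 77441; first data byte = ISN + 1 = 77442.
Segment 1: SEQ = 77442, len = 1050 B, covers [77442, 78491]
Segment 2: SEQ = 78492, len = 1394 B, covers [78492, 79885] [LOST]
Segment 3: SEQ = 79886, len = 562 B, covers [79886, 80447]
In-order data received: bytes [77442, 78491] (segments 1..1).
Segment 2 missing -> gap begins at byte 78492; later segments buffered out of order.
Cumulative ACK = next expected in-order byte = 77442 + 1050 = 78492

78492


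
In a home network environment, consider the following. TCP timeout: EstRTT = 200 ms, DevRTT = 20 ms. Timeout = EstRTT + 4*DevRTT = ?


Given: EstRTT = 200 ms, DevRTT = 20 ms
Timeout = EstRTT + 4 * DevRTT
4 * DevRTT = 4 * 20 = 80
Timeout = 200 + 80 = 280 ms

280


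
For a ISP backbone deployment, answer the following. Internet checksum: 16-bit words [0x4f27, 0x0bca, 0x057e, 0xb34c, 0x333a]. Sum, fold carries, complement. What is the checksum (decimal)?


Given words: [0x4f27, 0x0bca, 0x057e, 0xb34c, 0x333a]
Step 1: Sum all words
Raw sum = 20263 + 3018 + 1406 + 45900 + 13114 = 83701
Step 2: Fold carry: (18165 + 1) = 18166
One's complement = ~18166 & 0xFFFF = 47369

47369


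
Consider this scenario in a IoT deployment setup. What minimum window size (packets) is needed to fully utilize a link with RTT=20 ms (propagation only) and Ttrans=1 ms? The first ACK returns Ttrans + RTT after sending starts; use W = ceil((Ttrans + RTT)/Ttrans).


Given: Ttrans = 1 ms, RTT = 20 ms (= 2 * Tprop, Tprop = 10 ms)
Time until first ACK returns = Ttrans + RTT = 1 + 20 = 21 ms
Need W * Ttrans >= Ttrans + RTT  ->  W >= (Ttrans + RTT) / Ttrans
(Ttrans + RTT) / Ttrans = 21 / 1 = 21
W_min = ceil(21) = 21

21


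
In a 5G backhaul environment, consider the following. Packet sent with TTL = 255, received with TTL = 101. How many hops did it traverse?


Given: initial TTL = 255, received TTL = 101
Hops = initial TTL - received TTL
Hops = 255 - 101 = 154

154


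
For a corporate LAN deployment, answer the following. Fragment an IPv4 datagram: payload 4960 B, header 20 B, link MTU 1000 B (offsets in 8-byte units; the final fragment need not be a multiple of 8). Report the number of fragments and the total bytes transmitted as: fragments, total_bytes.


Max data per non-final fragment = floor((MTU - header)/8)*8 = floor((1000 - 20)/8)*8 = floor(980/8)*8 = 976 B
Final fragment needs no 8-byte alignment: it can carry up to MTU - header = 980 B
Non-final fragments needed = ceil((payload - 980) / 976) = ceil(3980/976) = ceil(4.0779) = 5
Number of fragments = 5 + 1 = 6
Fragment sizes (data): 5 * 976 B + 80 B (last, 80 <= 980 OK)
Total bytes sent = payload + n_frags * header = 4960 + 6*20 = 4960 + 120 = 5080 B

6, 5080


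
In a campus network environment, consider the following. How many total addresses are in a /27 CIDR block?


Given: CIDR prefix /27
Host bits = 32 - 27 = 5
Total addresses = 2^5 = 32

32


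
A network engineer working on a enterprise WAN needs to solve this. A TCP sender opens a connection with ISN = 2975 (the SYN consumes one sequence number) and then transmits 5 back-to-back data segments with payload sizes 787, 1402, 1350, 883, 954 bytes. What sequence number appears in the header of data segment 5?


The SYN occupies sequence number ISN = 2975, so the first data byte is ISN + 1 = 2976.
SEQ of data segment i = (ISN + 1) + sum of payload sizes of segments 1..i-1.
Segment 1: SEQ = 2976, payload = 787 bytes
Segment 2: SEQ = 3763, payload = 1402 bytes
Segment 3: SEQ = 5165, payload = 1350 bytes
Segment 4: SEQ = 6515, payload = 883 bytes
Segment 5: SEQ = 7398, payload = 954 bytes
SEQ of segment 5 = 2976 + 787 + 1402 + 1350 + 883 = 7398

7398


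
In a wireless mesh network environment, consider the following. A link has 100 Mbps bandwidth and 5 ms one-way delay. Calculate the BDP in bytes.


Given: bandwidth = 100 Mbps, delay = 5 ms
BDP in bits = 100 * 10^6 * 5 / 1000
BDP in bits = 500000
BDP in bytes = 500000 / 8 = 62500

62500


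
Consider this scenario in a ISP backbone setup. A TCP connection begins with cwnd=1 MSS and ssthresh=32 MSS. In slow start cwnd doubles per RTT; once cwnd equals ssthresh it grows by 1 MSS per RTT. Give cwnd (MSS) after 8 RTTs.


RTT 0: cwnd = 1 MSS (initial)
RTT 1: cwnd = 2 MSS (slow start, doubled)
RTT 2: cwnd = 4 MSS (slow start, doubled)
RTT 3: cwnd = 8 MSS (slow start, doubled)
RTT 4: cwnd = 16 MSS (slow start, doubled)
RTT 5: cwnd = 32 MSS (slow start, doubled)
RTT 6: cwnd = 33 MSS (congestion avoidance, +1)
RTT 7: cwnd = 34 MSS (congestion avoidance, +1)
RTT 8: cwnd = 35 MSS (congestion avoidance, +1)

35


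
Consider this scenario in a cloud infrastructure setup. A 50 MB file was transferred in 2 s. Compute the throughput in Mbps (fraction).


Given: file = 50 MB, time = 2 s
File in Mb = 50 * 8 = 400 Mb
Throughput = 400 / 2 Mbps
Throughput = 200 Mbps

200


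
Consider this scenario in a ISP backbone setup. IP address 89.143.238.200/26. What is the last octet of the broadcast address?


Given: IP = 89.143.238.200, prefix = /26
Host bits = 32 - 26 = 6
Network last octet = 200 AND mask = 192
Host part size = 2^6 - 1 = 63
Broadcast last octet = 192 OR 63 = 255

255


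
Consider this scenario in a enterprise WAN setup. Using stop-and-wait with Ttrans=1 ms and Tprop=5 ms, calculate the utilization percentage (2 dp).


Given: Ttrans = 1 ms, Tprop = 5 ms
RTT = 2 * Tprop = 2 * 5 = 10 ms
U = Ttrans / (Ttrans + RTT)
U = 1 / (1 + 10)
U = 1 / 11 = 0.090909
U% = 9.09%

9.09


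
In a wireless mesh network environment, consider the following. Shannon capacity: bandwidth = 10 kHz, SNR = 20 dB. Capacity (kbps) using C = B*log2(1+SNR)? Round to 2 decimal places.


Given: B = 10 kHz, SNR = 20 dB
SNR linear = 10^(20/10) = 100
1 + SNR = 101
log2(101) = 6.6582114828
C = 10 * 1000 * 6.6582114828 = 66582.1148 bps
C = 66.582115 kbps -> 66.58 kbps (2 dp)

66.58


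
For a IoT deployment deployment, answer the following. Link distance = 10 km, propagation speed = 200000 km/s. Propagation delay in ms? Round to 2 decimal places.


Given: distance = 10 km, speed = 200000 km/s
Delay = distance / speed = 10 / 200000 seconds
Delay in ms = 10 * 1000 / 200000
Delay = 0.0500 ms
Rounded to 2 dp = 0.05 ms

0.05


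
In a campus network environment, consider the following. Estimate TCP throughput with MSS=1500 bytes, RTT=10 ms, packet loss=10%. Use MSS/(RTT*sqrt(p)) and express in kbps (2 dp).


Given: MSS = 1500 bytes, RTT = 10 ms, loss = 10%
RTT in seconds = 10 / 1000 = 0.01
Loss rate = 10% = 0.1
sqrt(loss) = sqrt(0.1) = 0.316227766017
Throughput (bytes/s) = 1500 / (0.01 * 0.316227766017) = 474341.6490
Throughput (kbps) = 474341.6490 * 8 / 1000 = 3794.733192 -> 3794.73 kbps (2 dp)

3794.73


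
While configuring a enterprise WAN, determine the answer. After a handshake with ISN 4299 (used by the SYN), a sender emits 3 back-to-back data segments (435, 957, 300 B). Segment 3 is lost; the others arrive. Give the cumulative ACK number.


SYN uses sequence number 4299; first data byte = ISN + 1 = 4300.
Segment 1: SEQ = 4300, len = 435 B, covers [4300, 4734]
Segment 2: SEQ = 4735, len = 957 B, covers [4735, 5691]
Segment 3: SEQ = 5692, len = 300 B, covers [5692, 5991] [LOST]
In-order data received: bytes [4300, 5691] (segments 1..2).
Segment 3 missing -> gap begins at byte 5692.
Cumulative ACK = next expected in-order byte = 4300 + 435 + 957 = 5692

5692


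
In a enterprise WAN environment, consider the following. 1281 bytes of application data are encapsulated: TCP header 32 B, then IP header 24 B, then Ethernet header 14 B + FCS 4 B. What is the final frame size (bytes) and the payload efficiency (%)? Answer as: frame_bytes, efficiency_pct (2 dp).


TCP segment = 1281 + 32 = 1313 B
IP packet = 1313 + 24 = 1337 B
Ethernet frame = 1337 + 14 + 4 = 1355 B
Efficiency = app / frame = 1281 / 1355 = 0.945387 = 94.5387% -> 94.54% (2 dp)

1355, 94.54


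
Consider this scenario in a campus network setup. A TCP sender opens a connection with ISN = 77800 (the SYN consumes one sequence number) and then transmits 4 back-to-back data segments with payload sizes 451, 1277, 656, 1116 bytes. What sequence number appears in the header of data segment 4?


The SYN occupies sequence number ISN = 77800, so the first data byte is ISN + 1 = 77801.
SEQ of data segment i = (ISN + 1) + sum of payload sizes of segments 1..i-1.
Segment 1: SEQ = 77801, payload = 451 bytes
Segment 2: SEQ = 78252, payload = 1277 bytes
Segment 3: SEQ = 79529, payload = 656 bytes
Segment 4: SEQ = 80185, payload = 1116 bytes
SEQ of segment 4 = 77801 + 451 + 1277 + 656 = 80185

80185


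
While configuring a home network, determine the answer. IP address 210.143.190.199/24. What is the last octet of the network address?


Given: IP = 210.143.190.199, prefix = /24
Subnet mask = 255.255.255.0
Last octet of IP: 199
Last octet of mask: 0
Network last octet = 199 AND 0 = 0

0


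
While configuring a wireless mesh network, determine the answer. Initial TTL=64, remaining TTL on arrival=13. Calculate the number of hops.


Given: initial TTL = 64, received TTL = 13
Hops = initial TTL - received TTL
Hops = 64 - 13 = 51

51


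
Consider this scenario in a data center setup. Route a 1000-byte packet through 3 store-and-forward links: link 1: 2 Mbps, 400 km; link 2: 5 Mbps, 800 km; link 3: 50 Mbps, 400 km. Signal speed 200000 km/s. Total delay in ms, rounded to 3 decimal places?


Packet = 1000 bytes = 8000 bits. Store-and-forward: sum (t_trans + t_prop) per link.
Link 1: t_trans = 8000/(2*10^6) s = 4.0000 ms; t_prop = 400/200000 s = 2.0000 ms; subtotal = 6.0000 ms
Link 2: t_trans = 8000/(5*10^6) s = 1.6000 ms; t_prop = 800/200000 s = 4.0000 ms; subtotal = 5.6000 ms
Link 3: t_trans = 8000/(50*10^6) s = 0.1600 ms; t_prop = 400/200000 s = 2.0000 ms; subtotal = 2.1600 ms
End-to-end = 6.0000 + 5.6000 + 2.1600 = 13.7600 ms -> 13.760 ms (3 dp)

13.760


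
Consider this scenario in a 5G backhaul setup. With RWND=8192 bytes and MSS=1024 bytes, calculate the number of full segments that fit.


Given: RWND = 8192 bytes, MSS = 1024 bytes
Full segments = floor(RWND / MSS)
Full segments = floor(8192 / 1024)
Full segments = floor(8.0) = 8

8


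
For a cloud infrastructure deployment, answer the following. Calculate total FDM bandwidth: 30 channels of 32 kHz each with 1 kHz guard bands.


Given: 30 channels, 32 kHz each, guard = 1 kHz
Channel bandwidth = 30 * 32 = 960 kHz
Guard bands = 29 gaps * 1 kHz = 29 kHz
Total = 960 + 29 = 989 kHz

989


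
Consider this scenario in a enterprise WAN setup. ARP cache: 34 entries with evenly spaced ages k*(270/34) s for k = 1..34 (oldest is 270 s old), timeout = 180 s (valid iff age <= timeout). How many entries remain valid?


Ages are k * 270/34 s for k = 1..34 (spacing = 7.9412 s).
Entry k is valid iff k * 270/34 <= 180 iff k <= 34 * 180 / 270 = 22.6667
n_valid = floor(22.6667) = 22
(n_stale = 34 - 22 = 12)

22


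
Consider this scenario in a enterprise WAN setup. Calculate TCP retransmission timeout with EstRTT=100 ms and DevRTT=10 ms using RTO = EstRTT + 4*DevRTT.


Given: EstRTT = 100 ms, DevRTT = 10 ms
Timeout = EstRTT + 4 * DevRTT
4 * DevRTT = 4 * 10 = 40
Timeout = 100 + 40 = 140 ms

140


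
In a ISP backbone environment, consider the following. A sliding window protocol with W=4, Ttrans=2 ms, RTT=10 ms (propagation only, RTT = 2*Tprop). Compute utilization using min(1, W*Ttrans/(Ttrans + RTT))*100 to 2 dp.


Given: W = 4, Ttrans = 2 ms, RTT = 10 ms (= 2 * Tprop, Tprop = 5 ms)
Cycle time = Ttrans + RTT = 2 + 10 = 12 ms (first packet sent until its ACK returns)
W * Ttrans = 4 * 2 = 8 ms of sending per cycle
W * Ttrans / (Ttrans + RTT) = 8 / 12 = 0.666667
U = min(1, 0.666667) = 0.666667
U% = 66.67%

66.67


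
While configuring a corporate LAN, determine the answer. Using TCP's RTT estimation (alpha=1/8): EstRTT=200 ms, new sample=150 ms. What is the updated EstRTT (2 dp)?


Given: EstRTT = 200 ms, SampleRTT = 150 ms, alpha = 1/8
New EstRTT = (1 - alpha) * EstRTT + alpha * SampleRTT
(7/8) * 200 = 175
(1/8) * 150 = 18.75
New EstRTT = 175 + 18.75 = 193.75 ms -> 193.75 ms (2 dp)

193.75


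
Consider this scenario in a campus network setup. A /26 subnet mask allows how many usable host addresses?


Given: subnet mask /26
Host bits = 32 - 26 = 6
Total addresses = 2^6 = 64
Usable hosts = 64 - 2 (network + broadcast) = 62

62


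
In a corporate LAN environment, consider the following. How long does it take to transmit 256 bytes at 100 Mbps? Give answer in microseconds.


Given: packet = 256 bytes, bandwidth = 100 Mbps
Packet in bits = 256 * 8 = 2048 bits
Bandwidth = 100 * 10^6 = 100000000 bps
Time = 2048 / 100000000 seconds
Time in us = 2048 * 10^6 / 100000000 = 20.48

20.48


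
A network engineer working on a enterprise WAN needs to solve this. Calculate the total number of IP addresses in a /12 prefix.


Given: CIDR prefix /12
Host bits = 32 - 12 = 20
Total addresses = 2^20 = 1048576

1048576


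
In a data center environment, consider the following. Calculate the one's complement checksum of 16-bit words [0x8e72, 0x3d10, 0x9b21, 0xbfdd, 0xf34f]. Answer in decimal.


Given words: [0x8e72, 0x3d10, 0x9b21, 0xbfdd, 0xf34f]
Step 1: Sum all words
Raw sum = 36466 + 15632 + 39713 + 49117 + 62287 = 203215
Step 2: Fold carry: (6607 + 3) = 6610
One's complement = ~6610 & 0xFFFF = 58925

58925


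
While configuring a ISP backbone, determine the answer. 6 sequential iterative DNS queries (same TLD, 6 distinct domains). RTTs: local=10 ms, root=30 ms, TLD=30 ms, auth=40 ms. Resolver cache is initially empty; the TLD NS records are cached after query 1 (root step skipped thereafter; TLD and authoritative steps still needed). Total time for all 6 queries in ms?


Lookup 1 (cold cache): local + root + TLD + auth = 10 + 30 + 30 + 40 = 110 ms
Lookups 2..6 (TLD NS cached -> skip root; new domain -> still ask TLD and auth): local + TLD + auth = 10 + 30 + 40 = 80 ms each
Remaining 5 lookups: 5 * 80 = 400 ms
Total = 110 + 400 = 510 ms

510


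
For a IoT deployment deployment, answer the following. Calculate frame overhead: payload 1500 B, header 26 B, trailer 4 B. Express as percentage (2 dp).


Given: payload = 1500 B, header = 26 B, trailer = 4 B
Overhead bytes = header + trailer = 26 + 4 = 30
Total frame = payload + overhead = 1500 + 30 = 1530
Overhead % = 30 / 1530 * 100 = 1.9608% -> 1.96% (2 dp)

1.96


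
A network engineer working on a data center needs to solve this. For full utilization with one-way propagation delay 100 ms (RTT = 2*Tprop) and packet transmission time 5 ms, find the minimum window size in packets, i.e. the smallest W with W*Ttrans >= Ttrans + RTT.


Given: Ttrans = 5 ms, RTT = 200 ms (= 2 * Tprop, Tprop = 100 ms)
Time until first ACK returns = Ttrans + RTT = 5 + 200 = 205 ms
Need W * Ttrans >= Ttrans + RTT  ->  W >= (Ttrans + RTT) / Ttrans
(Ttrans + RTT) / Ttrans = 205 / 5 = 41
W_min = ceil(41) = 41

41


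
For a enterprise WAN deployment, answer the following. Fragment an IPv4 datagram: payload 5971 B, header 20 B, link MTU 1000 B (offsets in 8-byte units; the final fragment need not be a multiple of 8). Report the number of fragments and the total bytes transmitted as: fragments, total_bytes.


Max data per non-final fragment = floor((MTU - header)/8)*8 = floor((1000 - 20)/8)*8 = floor(980/8)*8 = 976 B
Final fragment needs no 8-byte alignment: it can carry up to MTU - header = 980 B
Non-final fragments needed = ceil((payload - 980) / 976) = ceil(4991/976) = ceil(5.1137) = 6
Number of fragments = 6 + 1 = 7
Fragment sizes (data): 6 * 976 B + 115 B (last, 115 <= 980 OK)
Total bytes sent = payload + n_frags * header = 5971 + 7*20 = 5971 + 140 = 6111 B

7, 6111


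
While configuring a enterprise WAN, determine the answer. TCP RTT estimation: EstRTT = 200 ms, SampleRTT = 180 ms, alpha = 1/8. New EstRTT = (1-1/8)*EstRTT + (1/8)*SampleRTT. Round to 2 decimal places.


Given: EstRTT = 200 ms, SampleRTT = 180 ms, alpha = 1/8
New EstRTT = (1 - alpha) * EstRTT + alpha * SampleRTT
(7/8) * 200 = 175
(1/8) * 180 = 22.5
New EstRTT = 175 + 22.5 = 197.5 ms -> 197.50 ms (2 dp)

197.50


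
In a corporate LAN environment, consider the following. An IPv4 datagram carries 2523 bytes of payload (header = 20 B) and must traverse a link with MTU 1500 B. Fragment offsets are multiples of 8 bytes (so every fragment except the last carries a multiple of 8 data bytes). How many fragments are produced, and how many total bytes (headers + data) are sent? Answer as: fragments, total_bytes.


Max data per non-final fragment = floor((MTU - header)/8)*8 = floor((1500 - 20)/8)*8 = floor(1480/8)*8 = 1480 B
Final fragment needs no 8-byte alignment: it can carry up to MTU - header = 1480 B
Non-final fragments needed = ceil((payload - 1480) / 1480) = ceil(1043/1480) = ceil(0.7047) = 1
Number of fragments = 1 + 1 = 2
Fragment sizes (data): 1 * 1480 B + 1043 B (last, 1043 <= 1480 OK)
Total bytes sent = payload + n_frags * header = 2523 + 2*20 = 2523 + 40 = 2563 B

2, 2563


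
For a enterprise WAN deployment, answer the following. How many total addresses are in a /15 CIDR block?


Given: CIDR prefix /15
Host bits = 32 - 15 = 17
Total addresses = 2^17 = 131072

131072


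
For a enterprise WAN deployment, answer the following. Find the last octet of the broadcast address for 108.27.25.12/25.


Given: IP = 108.27.25.12, prefix = /25
Host bits = 32 - 25 = 7
Network last octet = 12 AND mask = 0
Host part size = 2^7 - 1 = 127
Broadcast last octet = 0 OR 127 = 127

127


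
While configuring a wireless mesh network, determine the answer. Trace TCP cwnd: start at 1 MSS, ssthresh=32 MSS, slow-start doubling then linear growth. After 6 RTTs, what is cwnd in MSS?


RTT 0: cwnd = 1 MSS (initial)
RTT 1: cwnd = 2 MSS (slow start, doubled)
RTT 2: cwnd = 4 MSS (slow start, doubled)
RTT 3: cwnd = 8 MSS (slow start, doubled)
RTT 4: cwnd = 16 MSS (slow start, doubled)
RTT 5: cwnd = 32 MSS (slow start, doubled)
RTT 6: cwnd = 33 MSS (congestion avoidance, +1)

33


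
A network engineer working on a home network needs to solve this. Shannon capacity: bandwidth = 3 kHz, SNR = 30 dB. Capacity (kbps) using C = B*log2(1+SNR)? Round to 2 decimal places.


Given: B = 3 kHz, SNR = 30 dB
SNR linear = 10^(30/10) = 1000
1 + SNR = 1001
log2(1001) = 9.9672262588
C = 3 * 1000 * 9.9672262588 = 29901.6788 bps
C = 29.901679 kbps -> 29.90 kbps (2 dp)

29.90


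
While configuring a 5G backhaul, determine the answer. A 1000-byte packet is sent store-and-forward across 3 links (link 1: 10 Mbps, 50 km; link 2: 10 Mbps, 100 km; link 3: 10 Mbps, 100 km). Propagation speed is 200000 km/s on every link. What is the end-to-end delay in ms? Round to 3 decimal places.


Packet = 1000 bytes = 8000 bits. Store-and-forward: sum (t_trans + t_prop) per link.
Link 1: t_trans = 8000/(10*10^6) s = 0.8000 ms; t_prop = 50/200000 s = 0.2500 ms; subtotal = 1.0500 ms
Link 2: t_trans = 8000/(10*10^6) s = 0.8000 ms; t_prop = 100/200000 s = 0.5000 ms; subtotal = 1.3000 ms
Link 3: t_trans = 8000/(10*10^6) s = 0.8000 ms; t_prop = 100/200000 s = 0.5000 ms; subtotal = 1.3000 ms
End-to-end = 1.0500 + 1.3000 + 1.3000 = 3.6500 ms -> 3.650 ms (3 dp)

3.650


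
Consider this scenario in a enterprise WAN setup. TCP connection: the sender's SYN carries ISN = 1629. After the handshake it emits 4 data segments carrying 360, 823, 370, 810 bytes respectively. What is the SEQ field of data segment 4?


The SYN occupies sequence number ISN = 1629, so the first data byte is ISN + 1 = 1630.
SEQ of data segment i = (ISN + 1) + sum of payload sizes of segments 1..i-1.
Segment 1: SEQ = 1630, payload = 360 bytes
Segment 2: SEQ = 1990, payload = 823 bytes
Segment 3: SEQ = 2813, payload = 370 bytes
Segment 4: SEQ = 3183, payload = 810 bytes
SEQ of segment 4 = 1630 + 360 + 823 + 370 = 3183

3183


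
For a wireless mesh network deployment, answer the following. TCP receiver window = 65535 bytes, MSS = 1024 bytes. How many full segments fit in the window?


Given: RWND = 65535 bytes, MSS = 1024 bytes
Full segments = floor(RWND / MSS)
Full segments = floor(65535 / 1024)
Full segments = floor(63.999) = 63

63


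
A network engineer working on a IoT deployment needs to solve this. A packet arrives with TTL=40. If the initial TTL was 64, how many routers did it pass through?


Given: initial TTL = 64, received TTL = 40
Hops = initial TTL - received TTL
Hops = 64 - 40 = 24

24


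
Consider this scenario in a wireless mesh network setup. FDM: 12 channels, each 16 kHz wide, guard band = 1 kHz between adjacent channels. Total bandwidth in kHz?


Given: 12 channels, 16 kHz each, guard = 1 kHz
Channel bandwidth = 12 * 16 = 192 kHz
Guard bands = 11 gaps * 1 kHz = 11 kHz
Total = 192 + 11 = 203 kHz

203


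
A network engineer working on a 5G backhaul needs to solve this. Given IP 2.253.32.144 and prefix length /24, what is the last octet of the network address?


Given: IP = 2.253.32.144, prefix = /24
Subnet mask = 255.255.255.0
Last octet of IP: 144
Last octet of mask: 0
Network last octet = 144 AND 0 = 0

0


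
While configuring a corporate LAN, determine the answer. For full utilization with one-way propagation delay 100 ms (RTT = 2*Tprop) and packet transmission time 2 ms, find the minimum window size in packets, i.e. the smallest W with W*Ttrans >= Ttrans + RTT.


Given: Ttrans = 2 ms, RTT = 200 ms (= 2 * Tprop, Tprop = 100 ms)
Time until first ACK returns = Ttrans + RTT = 2 + 200 = 202 ms
Need W * Ttrans >= Ttrans + RTT  ->  W >= (Ttrans + RTT) / Ttrans
(Ttrans + RTT) / Ttrans = 202 / 2 = 101
W_min = ceil(101) = 101

101


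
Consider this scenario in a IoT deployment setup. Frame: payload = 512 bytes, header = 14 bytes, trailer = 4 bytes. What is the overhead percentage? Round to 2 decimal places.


Given: payload = 512 B, header = 14 B, trailer = 4 B
Overhead bytes = header + trailer = 14 + 4 = 18
Total frame = payload + overhead = 512 + 18 = 530
Overhead % = 18 / 530 * 100 = 3.3962% -> 3.40% (2 dp)

3.40


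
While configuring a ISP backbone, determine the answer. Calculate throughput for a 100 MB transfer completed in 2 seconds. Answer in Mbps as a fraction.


Given: file = 100 MB, time = 2 s
File in Mb = 100 * 8 = 800 Mb
Throughput = 800 / 2 Mbps
Throughput = 400 Mbps

400


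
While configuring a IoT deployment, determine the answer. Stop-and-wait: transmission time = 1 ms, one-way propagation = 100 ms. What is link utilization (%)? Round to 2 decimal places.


Given: Ttrans = 1 ms, Tprop = 100 ms
RTT = 2 * Tprop = 2 * 100 = 200 ms
U = Ttrans / (Ttrans + RTT)
U = 1 / (1 + 200)
U = 1 / 201 = 0.004975
U% = 0.50%

0.50


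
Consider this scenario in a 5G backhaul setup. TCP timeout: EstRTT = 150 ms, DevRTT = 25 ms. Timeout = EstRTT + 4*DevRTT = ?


Given: EstRTT = 150 ms, DevRTT = 25 ms
Timeout = EstRTT + 4 * DevRTT
4 * DevRTT = 4 * 25 = 100
Timeout = 150 + 100 = 250 ms

250


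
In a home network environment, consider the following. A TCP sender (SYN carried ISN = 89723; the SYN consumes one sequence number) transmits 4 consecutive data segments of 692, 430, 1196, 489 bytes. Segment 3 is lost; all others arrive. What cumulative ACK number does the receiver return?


SYN uses sequence number 89723; first data byte = ISN + 1 = 89724.
Segment 1: SEQ = 89724, len = 692 B, covers [89724, 90415]
Segment 2: SEQ = 90416, len = 430 B, covers [90416, 90845]
Segment 3: SEQ = 90846, len = 1196 B, covers [90846, 92041] [LOST]
Segment 4: SEQ = 92042, len = 489 B, covers [92042, 92530]
In-order data received: bytes [89724, 90845] (segments 1..2).
Segment 3 missing -> gap begins at byte 90846; later segments buffered out of order.
Cumulative ACK = next expected in-order byte = 89724 + 692 + 430 = 90846

90846


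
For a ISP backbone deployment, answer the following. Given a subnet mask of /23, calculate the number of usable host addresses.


Given: subnet mask /23
Host bits = 32 - 23 = 9
Total addresses = 2^9 = 512
Usable hosts = 512 - 2 (network + broadcast) = 510

510


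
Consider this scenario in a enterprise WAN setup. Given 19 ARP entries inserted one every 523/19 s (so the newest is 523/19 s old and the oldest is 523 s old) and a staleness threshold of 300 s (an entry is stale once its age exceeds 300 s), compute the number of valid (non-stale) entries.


Ages are k * 523/19 s for k = 1..19 (spacing = 27.5263 s).
Entry k is valid iff k * 523/19 <= 300 iff k <= 19 * 300 / 523 = 10.8987
n_valid = floor(10.8987) = 10
(n_stale = 19 - 10 = 9)

10


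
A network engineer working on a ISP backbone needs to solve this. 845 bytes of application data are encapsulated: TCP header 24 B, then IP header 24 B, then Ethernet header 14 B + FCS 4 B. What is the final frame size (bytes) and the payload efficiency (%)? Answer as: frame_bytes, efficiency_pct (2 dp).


TCP segment = 845 + 24 = 869 B
IP packet = 869 + 24 = 893 B
Ethernet frame = 893 + 14 + 4 = 911 B
Efficiency = app / frame = 845 / 911 = 0.927552 = 92.7552% -> 92.76% (2 dp)

911, 92.76


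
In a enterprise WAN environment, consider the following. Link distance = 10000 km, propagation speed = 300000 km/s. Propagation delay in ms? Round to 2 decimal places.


Given: distance = 10000 km, speed = 300000 km/s
Delay = distance / speed = 10000 / 300000 seconds
Delay in ms = 10000 * 1000 / 300000
Delay = 33.3333 ms
Rounded to 2 dp = 33.33 ms

33.33


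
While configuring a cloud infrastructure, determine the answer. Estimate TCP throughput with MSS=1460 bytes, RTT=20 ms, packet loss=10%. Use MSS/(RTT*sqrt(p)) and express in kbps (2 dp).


Given: MSS = 1460 bytes, RTT = 20 ms, loss = 10%
RTT in seconds = 20 / 1000 = 0.02
Loss rate = 10% = 0.1
sqrt(loss) = sqrt(0.1) = 0.316227766017
Throughput (bytes/s) = 1460 / (0.02 * 0.316227766017) = 230846.2692
Throughput (kbps) = 230846.2692 * 8 / 1000 = 1846.770154 -> 1846.77 kbps (2 dp)

1846.77


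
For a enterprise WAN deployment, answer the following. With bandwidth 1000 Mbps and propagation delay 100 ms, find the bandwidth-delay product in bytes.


Given: bandwidth = 1000 Mbps, delay = 100 ms
BDP in bits = 1000 * 10^6 * 100 / 1000
BDP in bits = 100000000
BDP in bytes = 100000000 / 8 = 12500000

12500000


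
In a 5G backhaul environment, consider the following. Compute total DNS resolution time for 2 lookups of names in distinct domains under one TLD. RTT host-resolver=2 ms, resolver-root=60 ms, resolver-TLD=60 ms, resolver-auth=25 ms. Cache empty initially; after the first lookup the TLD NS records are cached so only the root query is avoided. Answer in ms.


Lookup 1 (cold cache): local + root + TLD + auth = 2 + 60 + 60 + 25 = 147 ms
Lookups 2..2 (TLD NS cached -> skip root; new domain -> still ask TLD and auth): local + TLD + auth = 2 + 60 + 25 = 87 ms each
Remaining 1 lookups: 1 * 87 = 87 ms
Total = 147 + 87 = 234 ms

234


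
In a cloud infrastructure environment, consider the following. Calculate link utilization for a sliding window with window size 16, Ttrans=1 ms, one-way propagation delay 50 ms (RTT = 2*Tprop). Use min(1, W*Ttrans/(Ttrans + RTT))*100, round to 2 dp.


Given: W = 16, Ttrans = 1 ms, RTT = 100 ms (= 2 * Tprop, Tprop = 50 ms)
Cycle time = Ttrans + RTT = 1 + 100 = 101 ms (first packet sent until its ACK returns)
W * Ttrans = 16 * 1 = 16 ms of sending per cycle
W * Ttrans / (Ttrans + RTT) = 16 / 101 = 0.158416
U = min(1, 0.158416) = 0.158416
U% = 15.84%

15.84
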